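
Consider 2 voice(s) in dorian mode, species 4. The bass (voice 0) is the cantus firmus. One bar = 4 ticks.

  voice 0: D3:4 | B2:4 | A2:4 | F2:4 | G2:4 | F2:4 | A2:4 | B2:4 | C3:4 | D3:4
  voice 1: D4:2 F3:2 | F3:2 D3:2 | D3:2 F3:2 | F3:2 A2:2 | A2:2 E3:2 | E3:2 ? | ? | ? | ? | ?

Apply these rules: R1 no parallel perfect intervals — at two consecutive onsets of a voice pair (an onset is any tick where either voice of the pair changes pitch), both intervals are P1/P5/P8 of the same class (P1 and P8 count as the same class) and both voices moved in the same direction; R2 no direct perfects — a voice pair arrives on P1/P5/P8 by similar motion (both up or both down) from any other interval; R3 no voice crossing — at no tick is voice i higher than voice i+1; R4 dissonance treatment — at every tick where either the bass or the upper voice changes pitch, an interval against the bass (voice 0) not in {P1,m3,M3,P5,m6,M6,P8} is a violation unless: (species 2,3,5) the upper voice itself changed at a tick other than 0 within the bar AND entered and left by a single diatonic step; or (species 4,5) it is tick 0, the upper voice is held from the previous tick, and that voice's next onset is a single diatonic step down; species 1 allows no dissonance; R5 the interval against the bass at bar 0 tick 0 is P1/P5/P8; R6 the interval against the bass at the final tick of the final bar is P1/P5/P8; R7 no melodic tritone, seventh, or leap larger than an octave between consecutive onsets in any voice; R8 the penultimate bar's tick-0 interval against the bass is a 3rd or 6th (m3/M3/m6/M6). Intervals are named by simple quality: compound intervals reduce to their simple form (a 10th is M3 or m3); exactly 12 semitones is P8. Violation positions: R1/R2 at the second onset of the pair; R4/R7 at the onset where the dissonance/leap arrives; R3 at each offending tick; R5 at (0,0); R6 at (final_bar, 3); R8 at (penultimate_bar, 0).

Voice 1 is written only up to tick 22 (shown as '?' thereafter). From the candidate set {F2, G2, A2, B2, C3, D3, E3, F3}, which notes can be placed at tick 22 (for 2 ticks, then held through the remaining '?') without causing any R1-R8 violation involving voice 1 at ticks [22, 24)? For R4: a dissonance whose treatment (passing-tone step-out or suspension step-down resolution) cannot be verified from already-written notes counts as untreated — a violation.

F2: violates R7
G2: violates R4
A2: legal
B2: violates R4
C3: legal
D3: legal
E3: legal
F3: legal

{A2, C3, D3, E3, F3}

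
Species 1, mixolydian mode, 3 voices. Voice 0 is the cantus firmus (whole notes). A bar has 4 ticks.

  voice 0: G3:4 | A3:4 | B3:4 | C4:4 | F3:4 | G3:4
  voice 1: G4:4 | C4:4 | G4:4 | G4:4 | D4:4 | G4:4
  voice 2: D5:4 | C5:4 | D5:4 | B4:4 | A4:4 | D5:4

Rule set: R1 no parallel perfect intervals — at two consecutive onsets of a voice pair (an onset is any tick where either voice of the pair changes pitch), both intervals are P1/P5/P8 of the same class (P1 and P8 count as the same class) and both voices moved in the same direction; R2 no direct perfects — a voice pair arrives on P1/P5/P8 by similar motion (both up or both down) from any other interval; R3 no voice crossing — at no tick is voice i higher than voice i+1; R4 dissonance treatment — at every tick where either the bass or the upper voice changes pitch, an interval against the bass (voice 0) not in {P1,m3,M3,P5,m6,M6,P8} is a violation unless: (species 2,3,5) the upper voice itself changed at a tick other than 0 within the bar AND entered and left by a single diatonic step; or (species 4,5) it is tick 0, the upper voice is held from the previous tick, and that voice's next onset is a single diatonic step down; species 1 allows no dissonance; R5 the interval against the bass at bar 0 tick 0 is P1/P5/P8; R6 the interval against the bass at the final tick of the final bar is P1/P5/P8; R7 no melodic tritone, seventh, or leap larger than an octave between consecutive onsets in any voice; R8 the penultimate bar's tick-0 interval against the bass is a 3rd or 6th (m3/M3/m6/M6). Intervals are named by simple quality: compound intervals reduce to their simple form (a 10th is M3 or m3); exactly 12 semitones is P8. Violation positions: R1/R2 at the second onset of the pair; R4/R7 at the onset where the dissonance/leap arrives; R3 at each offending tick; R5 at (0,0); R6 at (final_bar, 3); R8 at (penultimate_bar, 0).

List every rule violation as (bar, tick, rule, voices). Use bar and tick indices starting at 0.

(1, 0, R2, (1, 2))
(2, 0, R2, (1, 2))
(3, 0, R4, (0, 2))
(4, 0, R2, (1, 2))
(5, 0, R1, (1, 2))
(5, 0, R2, (0, 1))
(5, 0, R2, (0, 2))

bar 0: v0=G3 v1=G4 v2=D5 downbeat P5
bar 1: v0=A3 v1=C4 v2=C5 downbeat m3
bar 2: v0=B3 v1=G4 v2=D5 downbeat m3
bar 3: v0=C4 v1=G4 v2=B4 downbeat M7
bar 4: v0=F3 v1=D4 v2=A4 downbeat M3
bar 5: v0=G3 v1=G4 v2=D5 downbeat P5
  -> R2 @ bar 1 tick 0 v(1, 2): G4/D5 P5 -> C4/C5 P8 similar
  -> R2 @ bar 2 tick 0 v(1, 2): C4/C5 P8 -> G4/D5 P5 similar
  -> R4 @ bar 3 tick 0 v(0, 2): C4/B4 M7 untreated
  -> R2 @ bar 4 tick 0 v(1, 2): G4/B4 M3 -> D4/A4 P5 similar
  -> R1 @ bar 5 tick 0 v(1, 2): D4/A4 P5 -> G4/D5 P5 similar
  -> R2 @ bar 5 tick 0 v(0, 1): F3/D4 M6 -> G3/G4 P8 similar
  -> R2 @ bar 5 tick 0 v(0, 2): F3/A4 M3 -> G3/D5 P5 similar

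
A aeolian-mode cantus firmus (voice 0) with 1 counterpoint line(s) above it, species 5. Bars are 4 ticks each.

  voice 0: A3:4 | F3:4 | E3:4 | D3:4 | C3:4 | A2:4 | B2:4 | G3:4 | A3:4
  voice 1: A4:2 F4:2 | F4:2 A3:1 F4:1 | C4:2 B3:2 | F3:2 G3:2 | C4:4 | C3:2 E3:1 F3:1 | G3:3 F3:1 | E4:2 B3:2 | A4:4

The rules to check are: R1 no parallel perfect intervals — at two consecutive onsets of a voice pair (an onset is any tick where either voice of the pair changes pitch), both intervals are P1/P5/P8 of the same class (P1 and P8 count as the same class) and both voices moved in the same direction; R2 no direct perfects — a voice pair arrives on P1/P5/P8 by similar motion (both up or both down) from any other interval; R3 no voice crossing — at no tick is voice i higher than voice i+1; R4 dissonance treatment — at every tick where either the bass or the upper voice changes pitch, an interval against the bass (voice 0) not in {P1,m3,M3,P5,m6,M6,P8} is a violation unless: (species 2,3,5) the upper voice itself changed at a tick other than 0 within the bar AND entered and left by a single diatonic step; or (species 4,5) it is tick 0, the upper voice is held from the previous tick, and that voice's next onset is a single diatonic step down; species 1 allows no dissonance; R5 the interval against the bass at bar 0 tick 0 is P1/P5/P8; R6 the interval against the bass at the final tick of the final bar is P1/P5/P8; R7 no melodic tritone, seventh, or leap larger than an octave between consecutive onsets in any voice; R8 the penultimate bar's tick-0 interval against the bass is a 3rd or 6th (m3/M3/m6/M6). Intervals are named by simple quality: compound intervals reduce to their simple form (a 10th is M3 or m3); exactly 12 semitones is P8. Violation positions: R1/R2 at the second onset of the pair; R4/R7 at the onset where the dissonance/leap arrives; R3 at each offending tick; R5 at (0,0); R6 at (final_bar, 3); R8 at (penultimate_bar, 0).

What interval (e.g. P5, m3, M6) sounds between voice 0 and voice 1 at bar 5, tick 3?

voice 0=A2 voice 1=F3 -> m6

m6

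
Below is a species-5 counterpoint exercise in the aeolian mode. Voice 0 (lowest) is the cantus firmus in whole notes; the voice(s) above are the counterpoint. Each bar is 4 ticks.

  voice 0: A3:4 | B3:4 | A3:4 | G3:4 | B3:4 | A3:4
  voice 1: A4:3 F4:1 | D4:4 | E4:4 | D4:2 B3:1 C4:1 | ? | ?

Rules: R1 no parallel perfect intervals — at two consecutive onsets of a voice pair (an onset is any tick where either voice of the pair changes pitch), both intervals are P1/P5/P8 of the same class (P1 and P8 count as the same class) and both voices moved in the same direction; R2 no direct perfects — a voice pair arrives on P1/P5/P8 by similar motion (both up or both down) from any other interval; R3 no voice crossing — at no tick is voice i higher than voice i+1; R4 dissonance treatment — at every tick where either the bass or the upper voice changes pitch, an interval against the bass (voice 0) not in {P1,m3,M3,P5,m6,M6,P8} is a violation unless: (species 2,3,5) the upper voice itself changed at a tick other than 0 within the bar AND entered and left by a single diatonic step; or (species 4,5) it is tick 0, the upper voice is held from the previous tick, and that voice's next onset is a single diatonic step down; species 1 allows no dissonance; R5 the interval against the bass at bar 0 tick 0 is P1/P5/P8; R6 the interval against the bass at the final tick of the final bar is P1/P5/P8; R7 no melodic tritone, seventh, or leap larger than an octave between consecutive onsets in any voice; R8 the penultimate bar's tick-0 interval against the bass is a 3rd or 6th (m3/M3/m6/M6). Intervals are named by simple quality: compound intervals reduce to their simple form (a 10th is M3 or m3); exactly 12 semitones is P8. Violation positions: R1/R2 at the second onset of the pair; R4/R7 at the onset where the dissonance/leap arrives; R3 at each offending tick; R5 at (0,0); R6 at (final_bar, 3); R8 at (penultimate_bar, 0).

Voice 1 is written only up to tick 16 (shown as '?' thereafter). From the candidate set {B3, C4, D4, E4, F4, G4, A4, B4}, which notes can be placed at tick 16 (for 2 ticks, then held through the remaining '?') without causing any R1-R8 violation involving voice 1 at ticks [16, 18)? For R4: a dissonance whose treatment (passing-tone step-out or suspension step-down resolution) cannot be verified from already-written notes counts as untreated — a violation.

B3: violates R8
C4: violates R4,R8
D4: legal
E4: violates R4,R8
F4: violates R4,R8
G4: legal
A4: violates R4,R8
B4: violates R2,R7,R8

{D4, G4}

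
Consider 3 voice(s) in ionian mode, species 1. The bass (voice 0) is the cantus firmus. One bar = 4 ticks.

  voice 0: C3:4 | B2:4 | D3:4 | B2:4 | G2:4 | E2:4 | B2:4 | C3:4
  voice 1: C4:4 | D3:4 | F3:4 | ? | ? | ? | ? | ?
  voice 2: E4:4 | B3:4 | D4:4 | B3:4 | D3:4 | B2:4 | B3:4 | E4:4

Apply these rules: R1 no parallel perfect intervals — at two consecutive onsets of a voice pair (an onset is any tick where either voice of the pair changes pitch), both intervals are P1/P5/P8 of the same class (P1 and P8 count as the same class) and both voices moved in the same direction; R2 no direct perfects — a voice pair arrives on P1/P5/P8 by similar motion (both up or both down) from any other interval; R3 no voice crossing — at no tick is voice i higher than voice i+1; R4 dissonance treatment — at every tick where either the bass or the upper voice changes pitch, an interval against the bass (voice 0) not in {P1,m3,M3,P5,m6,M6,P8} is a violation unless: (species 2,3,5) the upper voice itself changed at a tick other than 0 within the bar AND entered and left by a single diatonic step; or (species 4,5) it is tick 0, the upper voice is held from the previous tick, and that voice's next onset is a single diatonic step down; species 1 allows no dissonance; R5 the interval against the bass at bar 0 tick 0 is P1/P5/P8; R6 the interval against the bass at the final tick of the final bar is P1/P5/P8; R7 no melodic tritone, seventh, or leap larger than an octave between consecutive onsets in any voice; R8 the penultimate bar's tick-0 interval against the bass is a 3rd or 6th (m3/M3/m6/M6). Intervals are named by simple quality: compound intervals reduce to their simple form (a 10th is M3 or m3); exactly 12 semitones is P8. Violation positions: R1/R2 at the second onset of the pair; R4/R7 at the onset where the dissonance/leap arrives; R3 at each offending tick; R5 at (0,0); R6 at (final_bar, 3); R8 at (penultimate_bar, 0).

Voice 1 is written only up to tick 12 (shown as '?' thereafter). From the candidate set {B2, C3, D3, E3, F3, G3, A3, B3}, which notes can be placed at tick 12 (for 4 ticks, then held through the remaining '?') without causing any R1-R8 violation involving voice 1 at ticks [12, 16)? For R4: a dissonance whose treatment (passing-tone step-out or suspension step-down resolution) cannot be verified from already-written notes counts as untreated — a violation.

B2: violates R2,R7
C3: violates R4
D3: legal
E3: violates R2,R4
F3: violates R4
G3: legal
A3: violates R4
B3: violates R7

{D3, G3}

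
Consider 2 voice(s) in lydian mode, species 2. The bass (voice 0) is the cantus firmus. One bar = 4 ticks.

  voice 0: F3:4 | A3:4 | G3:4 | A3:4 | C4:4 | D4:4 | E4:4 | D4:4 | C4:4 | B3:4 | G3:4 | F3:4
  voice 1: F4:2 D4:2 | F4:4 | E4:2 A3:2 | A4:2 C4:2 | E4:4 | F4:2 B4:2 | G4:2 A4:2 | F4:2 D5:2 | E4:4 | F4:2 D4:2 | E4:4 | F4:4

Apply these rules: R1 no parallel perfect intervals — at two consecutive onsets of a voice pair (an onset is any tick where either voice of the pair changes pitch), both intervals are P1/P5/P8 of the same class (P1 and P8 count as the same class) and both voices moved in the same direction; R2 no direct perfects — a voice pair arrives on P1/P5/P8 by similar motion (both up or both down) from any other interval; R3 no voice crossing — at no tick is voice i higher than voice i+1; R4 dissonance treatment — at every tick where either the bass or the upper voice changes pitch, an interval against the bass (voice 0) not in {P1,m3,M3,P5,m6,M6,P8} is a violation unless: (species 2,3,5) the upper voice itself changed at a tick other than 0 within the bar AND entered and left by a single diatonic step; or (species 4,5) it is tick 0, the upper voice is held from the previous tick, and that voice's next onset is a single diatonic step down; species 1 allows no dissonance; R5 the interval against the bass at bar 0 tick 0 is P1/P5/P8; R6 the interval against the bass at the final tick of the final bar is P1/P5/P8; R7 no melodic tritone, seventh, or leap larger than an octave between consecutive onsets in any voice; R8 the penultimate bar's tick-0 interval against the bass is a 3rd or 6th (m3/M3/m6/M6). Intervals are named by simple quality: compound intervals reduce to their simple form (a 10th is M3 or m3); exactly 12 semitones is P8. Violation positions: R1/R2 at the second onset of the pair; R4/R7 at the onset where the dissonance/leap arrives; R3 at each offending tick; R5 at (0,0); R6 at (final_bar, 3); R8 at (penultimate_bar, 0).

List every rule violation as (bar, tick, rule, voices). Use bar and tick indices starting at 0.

bar 0: v0=F3 v1=F4 downbeat P8
bar 1: v0=A3 v1=F4 downbeat m6
bar 2: v0=G3 v1=E4 downbeat M6
bar 3: v0=A3 v1=A4 downbeat P8
bar 4: v0=C4 v1=E4 downbeat M3
bar 5: v0=D4 v1=F4 downbeat m3
bar 6: v0=E4 v1=G4 downbeat m3
bar 7: v0=D4 v1=F4 downbeat m3
bar 8: v0=C4 v1=E4 downbeat M3
bar 9: v0=B3 v1=F4 downbeat TT
bar 10: v0=G3 v1=E4 downbeat M6
bar 11: v0=F3 v1=F4 downbeat P8
  -> R4 @ bar 2 tick 2 v(0, 1): G3/A3 M2 untreated
  -> R2 @ bar 3 tick 0 v(0, 1): G3/A3 M2 -> A3/A4 P8 similar
  -> R7 @ bar 5 tick 2 v(1,): F4->B4 leap 6st
  -> R4 @ bar 6 tick 2 v(0, 1): E4/A4 P4 untreated
  -> R7 @ bar 8 tick 0 v(1,): D5->E4 leap 10st
  -> R4 @ bar 9 tick 0 v(0, 1): B3/F4 TT untreated

(2, 2, R4, (0, 1))
(3, 0, R2, (0, 1))
(5, 2, R7, (1,))
(6, 2, R4, (0, 1))
(8, 0, R7, (1,))
(9, 0, R4, (0, 1))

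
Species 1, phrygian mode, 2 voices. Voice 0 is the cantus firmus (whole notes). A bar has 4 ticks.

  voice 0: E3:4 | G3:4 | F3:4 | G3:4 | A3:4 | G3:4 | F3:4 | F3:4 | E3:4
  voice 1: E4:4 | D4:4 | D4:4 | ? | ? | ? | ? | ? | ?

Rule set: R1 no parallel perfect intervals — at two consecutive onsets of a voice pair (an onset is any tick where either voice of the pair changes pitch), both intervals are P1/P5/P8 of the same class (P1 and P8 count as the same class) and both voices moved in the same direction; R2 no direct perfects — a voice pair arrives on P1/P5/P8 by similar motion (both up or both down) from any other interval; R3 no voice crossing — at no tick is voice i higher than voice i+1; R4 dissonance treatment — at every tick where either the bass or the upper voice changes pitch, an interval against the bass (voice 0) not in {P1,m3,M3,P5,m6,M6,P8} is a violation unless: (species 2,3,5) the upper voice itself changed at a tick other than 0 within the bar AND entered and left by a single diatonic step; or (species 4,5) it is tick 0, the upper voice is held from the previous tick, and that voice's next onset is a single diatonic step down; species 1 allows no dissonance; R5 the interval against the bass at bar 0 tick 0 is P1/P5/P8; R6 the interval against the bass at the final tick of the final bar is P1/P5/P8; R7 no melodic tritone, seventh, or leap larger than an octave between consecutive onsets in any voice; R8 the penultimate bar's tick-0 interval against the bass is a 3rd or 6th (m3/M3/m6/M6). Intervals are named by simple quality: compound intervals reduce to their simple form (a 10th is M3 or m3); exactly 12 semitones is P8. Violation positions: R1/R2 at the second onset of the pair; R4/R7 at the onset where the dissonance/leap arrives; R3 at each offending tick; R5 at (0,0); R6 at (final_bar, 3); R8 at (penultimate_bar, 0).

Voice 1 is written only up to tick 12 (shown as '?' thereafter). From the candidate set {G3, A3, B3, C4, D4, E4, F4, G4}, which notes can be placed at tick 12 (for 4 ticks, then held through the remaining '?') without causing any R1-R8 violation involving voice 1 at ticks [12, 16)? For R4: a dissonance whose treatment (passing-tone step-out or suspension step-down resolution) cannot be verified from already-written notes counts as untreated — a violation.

G3: legal
A3: violates R4
B3: legal
C4: violates R4
D4: legal
E4: legal
F4: violates R4
G4: violates R2

{B3, D4, E4, G3}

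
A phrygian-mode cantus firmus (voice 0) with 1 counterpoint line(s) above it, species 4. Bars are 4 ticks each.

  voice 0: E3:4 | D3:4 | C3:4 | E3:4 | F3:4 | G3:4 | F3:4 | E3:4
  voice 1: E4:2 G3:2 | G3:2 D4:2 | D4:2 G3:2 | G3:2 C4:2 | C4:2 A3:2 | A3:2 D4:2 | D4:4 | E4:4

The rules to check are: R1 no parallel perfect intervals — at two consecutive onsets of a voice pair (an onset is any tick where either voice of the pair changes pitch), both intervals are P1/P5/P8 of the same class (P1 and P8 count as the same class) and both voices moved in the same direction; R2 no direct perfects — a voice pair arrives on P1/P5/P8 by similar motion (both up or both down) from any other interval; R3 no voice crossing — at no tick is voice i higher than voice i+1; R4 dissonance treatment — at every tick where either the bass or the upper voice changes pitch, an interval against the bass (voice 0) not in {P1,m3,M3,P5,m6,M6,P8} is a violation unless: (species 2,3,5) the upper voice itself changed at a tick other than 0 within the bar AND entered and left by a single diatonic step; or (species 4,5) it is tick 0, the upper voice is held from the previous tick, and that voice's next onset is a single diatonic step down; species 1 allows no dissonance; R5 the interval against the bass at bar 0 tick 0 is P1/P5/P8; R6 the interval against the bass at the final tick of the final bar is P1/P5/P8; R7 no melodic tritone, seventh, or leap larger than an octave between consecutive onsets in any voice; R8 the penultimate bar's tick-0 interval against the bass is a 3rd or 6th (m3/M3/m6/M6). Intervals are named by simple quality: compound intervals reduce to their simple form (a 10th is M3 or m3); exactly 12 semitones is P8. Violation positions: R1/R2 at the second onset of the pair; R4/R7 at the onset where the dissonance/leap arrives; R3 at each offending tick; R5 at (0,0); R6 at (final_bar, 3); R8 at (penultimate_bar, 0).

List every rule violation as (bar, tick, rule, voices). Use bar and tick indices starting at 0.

(1, 0, R4, (0, 1))
(2, 0, R4, (0, 1))
(5, 0, R4, (0, 1))

bar 0: v0=E3 v1=E4 downbeat P8
bar 1: v0=D3 v1=G3 downbeat P4
bar 2: v0=C3 v1=D4 downbeat M2
bar 3: v0=E3 v1=G3 downbeat m3
bar 4: v0=F3 v1=C4 downbeat P5
bar 5: v0=G3 v1=A3 downbeat M2
bar 6: v0=F3 v1=D4 downbeat M6
bar 7: v0=E3 v1=E4 downbeat P8
  -> R4 @ bar 1 tick 0 v(0, 1): D3/G3 P4 untreated
  -> R4 @ bar 2 tick 0 v(0, 1): C3/D4 M2 untreated
  -> R4 @ bar 5 tick 0 v(0, 1): G3/A3 M2 untreated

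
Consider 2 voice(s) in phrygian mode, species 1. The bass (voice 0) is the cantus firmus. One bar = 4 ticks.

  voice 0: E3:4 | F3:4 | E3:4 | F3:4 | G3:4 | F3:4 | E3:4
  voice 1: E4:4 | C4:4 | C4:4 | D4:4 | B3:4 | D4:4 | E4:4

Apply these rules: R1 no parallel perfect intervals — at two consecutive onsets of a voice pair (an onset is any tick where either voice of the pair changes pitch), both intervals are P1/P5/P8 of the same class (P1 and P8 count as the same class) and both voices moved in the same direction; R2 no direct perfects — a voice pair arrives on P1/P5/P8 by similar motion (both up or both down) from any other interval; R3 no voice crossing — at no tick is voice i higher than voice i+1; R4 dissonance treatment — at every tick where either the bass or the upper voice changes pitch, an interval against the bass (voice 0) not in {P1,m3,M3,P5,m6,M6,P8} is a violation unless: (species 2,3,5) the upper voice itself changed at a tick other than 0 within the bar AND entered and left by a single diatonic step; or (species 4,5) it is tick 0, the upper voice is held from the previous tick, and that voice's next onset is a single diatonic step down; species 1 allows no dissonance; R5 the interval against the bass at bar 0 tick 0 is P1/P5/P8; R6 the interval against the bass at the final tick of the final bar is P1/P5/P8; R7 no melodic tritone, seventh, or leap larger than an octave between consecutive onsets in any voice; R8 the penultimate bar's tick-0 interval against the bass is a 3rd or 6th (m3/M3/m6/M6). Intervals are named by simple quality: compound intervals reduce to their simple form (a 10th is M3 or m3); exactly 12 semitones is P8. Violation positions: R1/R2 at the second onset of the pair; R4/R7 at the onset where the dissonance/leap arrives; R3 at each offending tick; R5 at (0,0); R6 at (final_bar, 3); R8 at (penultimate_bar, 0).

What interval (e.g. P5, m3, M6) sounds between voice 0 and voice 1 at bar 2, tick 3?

voice 0=E3 voice 1=C4 -> m6

m6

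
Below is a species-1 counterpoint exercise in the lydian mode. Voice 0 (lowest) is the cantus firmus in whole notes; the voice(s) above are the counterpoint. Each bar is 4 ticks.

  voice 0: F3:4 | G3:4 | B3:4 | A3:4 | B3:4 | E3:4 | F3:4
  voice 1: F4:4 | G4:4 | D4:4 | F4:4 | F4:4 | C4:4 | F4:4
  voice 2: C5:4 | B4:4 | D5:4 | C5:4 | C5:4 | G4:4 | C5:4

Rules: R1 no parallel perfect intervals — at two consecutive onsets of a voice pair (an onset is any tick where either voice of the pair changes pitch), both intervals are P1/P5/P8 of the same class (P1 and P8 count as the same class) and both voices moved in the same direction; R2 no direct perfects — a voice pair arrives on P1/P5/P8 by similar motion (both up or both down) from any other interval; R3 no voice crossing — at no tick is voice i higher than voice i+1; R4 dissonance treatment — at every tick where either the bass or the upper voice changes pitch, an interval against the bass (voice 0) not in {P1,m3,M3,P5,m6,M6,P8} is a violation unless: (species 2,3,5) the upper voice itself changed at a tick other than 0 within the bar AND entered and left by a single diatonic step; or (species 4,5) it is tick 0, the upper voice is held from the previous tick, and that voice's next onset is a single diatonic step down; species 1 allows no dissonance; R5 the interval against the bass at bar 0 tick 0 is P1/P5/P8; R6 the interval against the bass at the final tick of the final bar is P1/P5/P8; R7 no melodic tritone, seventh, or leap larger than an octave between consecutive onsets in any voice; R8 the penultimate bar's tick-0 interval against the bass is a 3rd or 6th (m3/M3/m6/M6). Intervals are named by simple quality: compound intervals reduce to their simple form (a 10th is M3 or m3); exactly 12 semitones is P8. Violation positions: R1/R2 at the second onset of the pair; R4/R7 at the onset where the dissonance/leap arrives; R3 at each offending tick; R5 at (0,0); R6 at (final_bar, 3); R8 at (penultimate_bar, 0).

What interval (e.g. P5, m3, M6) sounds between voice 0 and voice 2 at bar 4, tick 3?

m2

voice 0=B3 voice 2=C5 -> m2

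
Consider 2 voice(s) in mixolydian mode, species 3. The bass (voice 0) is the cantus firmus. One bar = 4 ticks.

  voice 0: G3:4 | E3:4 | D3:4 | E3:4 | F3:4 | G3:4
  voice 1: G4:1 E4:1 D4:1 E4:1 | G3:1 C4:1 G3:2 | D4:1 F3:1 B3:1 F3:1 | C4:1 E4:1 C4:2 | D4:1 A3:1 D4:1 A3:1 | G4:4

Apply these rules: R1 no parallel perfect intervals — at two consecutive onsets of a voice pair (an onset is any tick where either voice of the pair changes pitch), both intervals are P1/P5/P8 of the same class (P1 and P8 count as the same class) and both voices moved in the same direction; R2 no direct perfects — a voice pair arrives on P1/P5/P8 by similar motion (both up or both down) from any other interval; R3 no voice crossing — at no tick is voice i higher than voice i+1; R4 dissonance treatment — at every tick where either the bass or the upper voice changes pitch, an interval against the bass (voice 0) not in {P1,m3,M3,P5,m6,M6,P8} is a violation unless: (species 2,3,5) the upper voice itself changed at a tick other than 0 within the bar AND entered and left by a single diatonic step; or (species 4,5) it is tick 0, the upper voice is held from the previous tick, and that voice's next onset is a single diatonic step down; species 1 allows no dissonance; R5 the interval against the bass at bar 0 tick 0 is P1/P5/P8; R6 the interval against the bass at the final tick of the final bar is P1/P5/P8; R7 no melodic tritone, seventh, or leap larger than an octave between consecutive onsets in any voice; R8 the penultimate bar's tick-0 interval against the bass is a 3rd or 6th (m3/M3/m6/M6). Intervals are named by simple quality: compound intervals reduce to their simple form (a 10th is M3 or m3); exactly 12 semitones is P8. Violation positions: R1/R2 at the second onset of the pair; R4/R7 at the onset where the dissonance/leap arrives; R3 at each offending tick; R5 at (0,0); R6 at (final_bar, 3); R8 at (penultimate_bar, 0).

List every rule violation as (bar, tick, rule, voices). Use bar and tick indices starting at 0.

bar 0: v0=G3 v1=G4 downbeat P8
bar 1: v0=E3 v1=G3 downbeat m3
bar 2: v0=D3 v1=D4 downbeat P8
bar 3: v0=E3 v1=C4 downbeat m6
bar 4: v0=F3 v1=D4 downbeat M6
bar 5: v0=G3 v1=G4 downbeat P8
  -> R7 @ bar 2 tick 2 v(1,): F3->B3 leap 6st
  -> R7 @ bar 2 tick 3 v(1,): B3->F3 leap 6st
  -> R2 @ bar 5 tick 0 v(0, 1): F3/A3 M3 -> G3/G4 P8 similar
  -> R7 @ bar 5 tick 0 v(1,): A3->G4 leap 10st

(2, 2, R7, (1,))
(2, 3, R7, (1,))
(5, 0, R2, (0, 1))
(5, 0, R7, (1,))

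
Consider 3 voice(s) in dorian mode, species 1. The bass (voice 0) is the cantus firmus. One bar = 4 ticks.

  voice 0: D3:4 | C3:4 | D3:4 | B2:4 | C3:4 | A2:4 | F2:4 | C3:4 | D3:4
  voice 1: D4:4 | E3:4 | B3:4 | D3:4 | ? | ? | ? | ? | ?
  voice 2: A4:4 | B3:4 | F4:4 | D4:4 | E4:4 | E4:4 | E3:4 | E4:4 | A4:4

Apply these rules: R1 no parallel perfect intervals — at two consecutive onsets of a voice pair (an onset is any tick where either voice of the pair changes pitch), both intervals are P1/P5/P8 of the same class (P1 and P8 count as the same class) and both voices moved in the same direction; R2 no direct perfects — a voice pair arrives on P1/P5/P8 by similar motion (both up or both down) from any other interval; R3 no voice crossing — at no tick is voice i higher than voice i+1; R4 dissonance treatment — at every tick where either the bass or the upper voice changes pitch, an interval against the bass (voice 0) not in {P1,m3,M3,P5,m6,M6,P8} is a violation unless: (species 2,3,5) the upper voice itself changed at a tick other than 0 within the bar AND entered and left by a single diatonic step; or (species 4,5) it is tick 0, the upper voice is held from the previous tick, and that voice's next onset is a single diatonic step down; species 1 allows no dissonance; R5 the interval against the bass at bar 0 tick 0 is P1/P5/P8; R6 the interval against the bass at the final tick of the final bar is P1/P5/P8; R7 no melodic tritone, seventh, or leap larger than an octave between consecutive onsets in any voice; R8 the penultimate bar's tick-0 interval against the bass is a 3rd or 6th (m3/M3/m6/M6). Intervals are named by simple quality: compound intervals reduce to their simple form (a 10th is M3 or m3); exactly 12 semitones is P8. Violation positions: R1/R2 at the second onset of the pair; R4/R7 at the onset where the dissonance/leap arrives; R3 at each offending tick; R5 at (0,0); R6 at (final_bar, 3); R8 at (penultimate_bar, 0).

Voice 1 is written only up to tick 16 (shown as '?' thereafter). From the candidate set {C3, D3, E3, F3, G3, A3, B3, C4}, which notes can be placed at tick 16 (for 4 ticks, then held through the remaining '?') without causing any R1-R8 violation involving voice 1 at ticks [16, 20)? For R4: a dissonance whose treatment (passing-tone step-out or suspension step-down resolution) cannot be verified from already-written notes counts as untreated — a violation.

{C3}

C3: legal
D3: violates R4
E3: violates R1
F3: violates R4
G3: violates R2
A3: violates R2
B3: violates R4
C4: violates R2,R7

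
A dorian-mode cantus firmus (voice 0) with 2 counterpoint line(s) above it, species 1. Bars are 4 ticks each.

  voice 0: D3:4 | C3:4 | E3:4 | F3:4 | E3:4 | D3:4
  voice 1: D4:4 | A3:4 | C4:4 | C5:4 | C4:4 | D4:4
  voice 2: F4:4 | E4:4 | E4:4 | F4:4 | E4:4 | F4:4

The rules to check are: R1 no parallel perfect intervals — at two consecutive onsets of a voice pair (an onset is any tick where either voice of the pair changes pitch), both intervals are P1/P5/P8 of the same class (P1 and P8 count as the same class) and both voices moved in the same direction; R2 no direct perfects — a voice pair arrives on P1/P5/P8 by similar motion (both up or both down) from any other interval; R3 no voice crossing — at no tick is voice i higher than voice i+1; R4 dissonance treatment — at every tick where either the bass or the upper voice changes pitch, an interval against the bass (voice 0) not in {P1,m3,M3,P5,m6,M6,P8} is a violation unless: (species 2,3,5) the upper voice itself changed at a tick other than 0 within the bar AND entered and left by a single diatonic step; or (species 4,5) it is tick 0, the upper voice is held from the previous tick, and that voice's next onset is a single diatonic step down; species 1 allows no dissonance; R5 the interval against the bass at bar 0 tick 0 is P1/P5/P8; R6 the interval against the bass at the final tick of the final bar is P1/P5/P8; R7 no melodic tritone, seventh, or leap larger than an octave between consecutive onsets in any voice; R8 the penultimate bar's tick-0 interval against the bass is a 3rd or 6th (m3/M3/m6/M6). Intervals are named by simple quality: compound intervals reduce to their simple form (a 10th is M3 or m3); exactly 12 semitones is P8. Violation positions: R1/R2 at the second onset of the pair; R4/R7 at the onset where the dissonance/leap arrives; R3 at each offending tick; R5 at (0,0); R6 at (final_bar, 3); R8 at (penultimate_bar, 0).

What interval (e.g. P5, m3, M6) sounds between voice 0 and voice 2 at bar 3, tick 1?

voice 0=F3 voice 2=F4 -> P8

P8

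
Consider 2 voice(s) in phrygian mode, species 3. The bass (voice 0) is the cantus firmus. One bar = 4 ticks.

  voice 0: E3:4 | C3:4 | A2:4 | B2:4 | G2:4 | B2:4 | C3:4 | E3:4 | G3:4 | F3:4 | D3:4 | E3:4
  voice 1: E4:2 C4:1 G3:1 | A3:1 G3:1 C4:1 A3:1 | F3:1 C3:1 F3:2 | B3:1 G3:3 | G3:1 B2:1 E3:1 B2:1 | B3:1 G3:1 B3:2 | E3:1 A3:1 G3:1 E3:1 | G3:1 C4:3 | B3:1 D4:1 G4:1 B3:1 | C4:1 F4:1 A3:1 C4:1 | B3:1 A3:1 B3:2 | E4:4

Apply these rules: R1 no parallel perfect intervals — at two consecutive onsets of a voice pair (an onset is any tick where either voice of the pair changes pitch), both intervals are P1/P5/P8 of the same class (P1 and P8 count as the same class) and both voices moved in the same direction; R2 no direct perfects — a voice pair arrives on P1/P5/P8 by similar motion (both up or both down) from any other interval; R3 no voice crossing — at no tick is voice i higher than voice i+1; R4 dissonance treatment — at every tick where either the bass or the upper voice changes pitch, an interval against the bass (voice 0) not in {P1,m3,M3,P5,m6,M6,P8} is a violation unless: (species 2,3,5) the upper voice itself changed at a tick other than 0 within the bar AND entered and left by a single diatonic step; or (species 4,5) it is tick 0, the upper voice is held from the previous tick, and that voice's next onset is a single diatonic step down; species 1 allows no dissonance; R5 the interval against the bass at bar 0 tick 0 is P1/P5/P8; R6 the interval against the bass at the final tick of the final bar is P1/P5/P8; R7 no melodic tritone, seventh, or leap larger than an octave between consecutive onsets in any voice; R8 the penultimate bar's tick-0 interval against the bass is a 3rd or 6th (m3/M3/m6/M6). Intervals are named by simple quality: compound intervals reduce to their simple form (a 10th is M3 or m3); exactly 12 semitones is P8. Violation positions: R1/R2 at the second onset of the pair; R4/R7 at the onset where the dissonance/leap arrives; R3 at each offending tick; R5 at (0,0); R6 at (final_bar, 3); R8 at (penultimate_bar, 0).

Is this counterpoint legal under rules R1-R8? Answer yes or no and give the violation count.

No (4 violations)

bar 0: v0=E3 v1=E4 (P8)
bar 1: v0=C3 v1=A3 (M6)
bar 2: v0=A2 v1=F3 (m6)
bar 3: v0=B2 v1=B3 (P8)
bar 4: v0=G2 v1=G3 (P8)
bar 5: v0=B2 v1=B3 (P8)
bar 6: v0=C3 v1=E3 (M3)
bar 7: v0=E3 v1=G3 (m3)
bar 8: v0=G3 v1=B3 (M3)
bar 9: v0=F3 v1=C4 (P5)
bar 10: v0=D3 v1=B3 (M6)
bar 11: v0=E3 v1=E4 (P8)
  R2 @ bar3.0: A2/F3 m6 -> B2/B3 P8 similar
  R7 @ bar3.0: F3->B3 leap 6st
  R2 @ bar5.0: G2/B2 M3 -> B2/B3 P8 similar
  R2 @ bar11.0: D3/B3 M6 -> E3/E4 P8 similar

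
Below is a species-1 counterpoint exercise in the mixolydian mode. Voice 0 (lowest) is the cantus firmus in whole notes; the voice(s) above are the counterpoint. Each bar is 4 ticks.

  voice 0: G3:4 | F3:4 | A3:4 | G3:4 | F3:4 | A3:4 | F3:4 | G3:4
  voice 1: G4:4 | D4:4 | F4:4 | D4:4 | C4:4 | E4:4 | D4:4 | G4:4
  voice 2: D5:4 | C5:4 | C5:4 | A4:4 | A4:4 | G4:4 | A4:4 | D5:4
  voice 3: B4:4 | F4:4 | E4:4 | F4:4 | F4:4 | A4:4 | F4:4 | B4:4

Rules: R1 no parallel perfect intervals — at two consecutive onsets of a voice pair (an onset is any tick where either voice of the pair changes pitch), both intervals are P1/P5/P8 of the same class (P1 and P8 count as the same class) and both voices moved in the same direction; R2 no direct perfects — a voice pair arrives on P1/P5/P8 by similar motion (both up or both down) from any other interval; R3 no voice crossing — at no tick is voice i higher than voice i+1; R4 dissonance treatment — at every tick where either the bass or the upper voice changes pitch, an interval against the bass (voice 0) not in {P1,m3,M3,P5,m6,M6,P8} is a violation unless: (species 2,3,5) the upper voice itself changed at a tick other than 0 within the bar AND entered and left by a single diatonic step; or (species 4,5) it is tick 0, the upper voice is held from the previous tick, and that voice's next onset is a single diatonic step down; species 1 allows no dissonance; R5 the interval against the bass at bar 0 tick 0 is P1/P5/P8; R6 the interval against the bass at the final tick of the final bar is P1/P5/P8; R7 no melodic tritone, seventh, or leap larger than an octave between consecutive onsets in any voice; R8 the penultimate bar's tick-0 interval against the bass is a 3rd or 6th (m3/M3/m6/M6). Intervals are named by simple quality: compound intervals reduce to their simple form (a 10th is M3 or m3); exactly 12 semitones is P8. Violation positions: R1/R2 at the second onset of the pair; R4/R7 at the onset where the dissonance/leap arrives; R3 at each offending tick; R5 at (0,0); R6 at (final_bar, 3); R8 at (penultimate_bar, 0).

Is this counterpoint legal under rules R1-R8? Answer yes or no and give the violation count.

bar 0: v0=G3 v1=G4 v2=D5 v3=B4 (M3)
bar 1: v0=F3 v1=D4 v2=C5 v3=F4 (P8)
bar 2: v0=A3 v1=F4 v2=C5 v3=E4 (P5)
bar 3: v0=G3 v1=D4 v2=A4 v3=F4 (m7)
bar 4: v0=F3 v1=C4 v2=A4 v3=F4 (P8)
bar 5: v0=A3 v1=E4 v2=G4 v3=A4 (P8)
bar 6: v0=F3 v1=D4 v2=A4 v3=F4 (P8)
bar 7: v0=G3 v1=G4 v2=D5 v3=B4 (M3)
  R3 @ bar0.0: D5 above B4
  R5 @ bar0.0: opens on M3
  R3 @ bar0.1: D5 above B4
  R3 @ bar0.2: D5 above B4
  R3 @ bar0.3: D5 above B4
  R1 @ bar1.0: G3/D5 P5 -> F3/C5 P5 similar
  R2 @ bar1.0: G3/B4 M3 -> F3/F4 P8 similar
  R2 @ bar1.0: D5/B4 m3 -> C5/F4 P5 similar
  R3 @ bar1.0: C5 above F4
  R7 @ bar1.0: B4->F4 leap 6st
  R3 @ bar1.1: C5 above F4
  R3 @ bar1.2: C5 above F4
  R3 @ bar1.3: C5 above F4
  R3 @ bar2.0: C5 above E4
  R3 @ bar2.1: C5 above E4
  R3 @ bar2.2: C5 above E4
  R3 @ bar2.3: C5 above E4
  R1 @ bar3.0: F4/C5 P5 -> D4/A4 P5 similar
  R2 @ bar3.0: A3/F4 m6 -> G3/D4 P5 similar
  R3 @ bar3.0: A4 above F4
  R4 @ bar3.0: G3/A4 M2 untreated
  R4 @ bar3.0: G3/F4 m7 untreated
  R3 @ bar3.1: A4 above F4
  R3 @ bar3.2: A4 above F4
  R3 @ bar3.3: A4 above F4
  R1 @ bar4.0: G3/D4 P5 -> F3/C4 P5 similar
  R3 @ bar4.0: A4 above F4
  R3 @ bar4.1: A4 above F4
  R3 @ bar4.2: A4 above F4
  R3 @ bar4.3: A4 above F4
  R1 @ bar5.0: F3/C4 P5 -> A3/E4 P5 similar
  R1 @ bar5.0: F3/F4 P8 -> A3/A4 P8 similar
  R4 @ bar5.0: A3/G4 m7 untreated
  R1 @ bar6.0: A3/A4 P8 -> F3/F4 P8 similar
  R3 @ bar6.0: A4 above F4
  R8 @ bar6.0: penult P8 not 3rd/6th
  R3 @ bar6.1: A4 above F4
  R3 @ bar6.2: A4 above F4
  R3 @ bar6.3: A4 above F4
  R1 @ bar7.0: D4/A4 P5 -> G4/D5 P5 similar
  R2 @ bar7.0: F3/D4 M6 -> G3/G4 P8 similar
  R2 @ bar7.0: F3/A4 M3 -> G3/D5 P5 similar
  R3 @ bar7.0: D5 above B4
  R7 @ bar7.0: F4->B4 leap 6st
  R3 @ bar7.1: D5 above B4
  R3 @ bar7.2: D5 above B4
  R3 @ bar7.3: D5 above B4
  R6 @ bar7.3: closes on M3

No (48 violations)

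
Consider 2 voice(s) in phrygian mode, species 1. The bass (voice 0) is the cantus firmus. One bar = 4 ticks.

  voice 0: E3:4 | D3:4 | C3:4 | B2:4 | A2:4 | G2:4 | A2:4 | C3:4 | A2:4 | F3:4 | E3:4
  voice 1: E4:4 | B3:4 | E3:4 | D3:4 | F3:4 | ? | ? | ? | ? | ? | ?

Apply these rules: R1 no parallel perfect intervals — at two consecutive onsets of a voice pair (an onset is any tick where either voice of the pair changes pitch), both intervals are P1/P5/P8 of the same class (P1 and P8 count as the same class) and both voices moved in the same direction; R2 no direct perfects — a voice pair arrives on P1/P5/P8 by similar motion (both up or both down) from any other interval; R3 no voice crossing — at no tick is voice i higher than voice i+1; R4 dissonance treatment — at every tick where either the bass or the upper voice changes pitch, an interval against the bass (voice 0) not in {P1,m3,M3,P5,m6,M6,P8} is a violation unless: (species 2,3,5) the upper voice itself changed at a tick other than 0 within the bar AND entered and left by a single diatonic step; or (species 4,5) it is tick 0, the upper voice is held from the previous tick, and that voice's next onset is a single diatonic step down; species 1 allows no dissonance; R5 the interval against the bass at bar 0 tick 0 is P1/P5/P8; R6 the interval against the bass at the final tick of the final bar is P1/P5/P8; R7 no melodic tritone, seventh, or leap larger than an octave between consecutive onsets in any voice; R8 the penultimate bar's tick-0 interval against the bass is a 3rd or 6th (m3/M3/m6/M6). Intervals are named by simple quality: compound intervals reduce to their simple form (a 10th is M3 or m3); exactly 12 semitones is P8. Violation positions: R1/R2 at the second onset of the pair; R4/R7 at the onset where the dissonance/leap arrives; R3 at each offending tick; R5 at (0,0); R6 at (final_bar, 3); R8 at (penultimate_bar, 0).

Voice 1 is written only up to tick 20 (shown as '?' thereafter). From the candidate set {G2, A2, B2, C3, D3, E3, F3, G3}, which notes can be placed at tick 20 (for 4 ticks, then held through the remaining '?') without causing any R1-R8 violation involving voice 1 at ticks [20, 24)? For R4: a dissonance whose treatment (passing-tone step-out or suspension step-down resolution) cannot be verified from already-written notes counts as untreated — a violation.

G2: violates R2,R7
A2: violates R4
B2: violates R7
C3: violates R4
D3: violates R2
E3: legal
F3: violates R4
G3: legal

{E3, G3}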